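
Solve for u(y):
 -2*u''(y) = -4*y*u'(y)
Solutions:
 u(y) = C1 + C2*erfi(y)


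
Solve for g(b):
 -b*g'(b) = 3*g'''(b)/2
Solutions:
 g(b) = C1 + Integral(C2*airyai(-2^(1/3)*3^(2/3)*b/3) + C3*airybi(-2^(1/3)*3^(2/3)*b/3), b)


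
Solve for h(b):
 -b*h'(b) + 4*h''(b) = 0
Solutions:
 h(b) = C1 + C2*erfi(sqrt(2)*b/4)


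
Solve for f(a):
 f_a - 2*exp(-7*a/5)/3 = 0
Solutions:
 f(a) = C1 - 10*exp(-7*a/5)/21


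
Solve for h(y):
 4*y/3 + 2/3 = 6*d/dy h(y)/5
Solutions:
 h(y) = C1 + 5*y^2/9 + 5*y/9


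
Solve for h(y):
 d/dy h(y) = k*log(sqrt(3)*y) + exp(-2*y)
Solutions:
 h(y) = C1 + k*y*log(y) + k*y*(-1 + log(3)/2) - exp(-2*y)/2


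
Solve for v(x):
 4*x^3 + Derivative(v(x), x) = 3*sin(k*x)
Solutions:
 v(x) = C1 - x^4 - 3*cos(k*x)/k


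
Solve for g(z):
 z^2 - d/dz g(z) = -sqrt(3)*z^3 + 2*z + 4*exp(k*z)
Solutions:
 g(z) = C1 + sqrt(3)*z^4/4 + z^3/3 - z^2 - 4*exp(k*z)/k


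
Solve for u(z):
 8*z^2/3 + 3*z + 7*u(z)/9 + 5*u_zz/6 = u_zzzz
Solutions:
 u(z) = C1*exp(-sqrt(3)*z*sqrt(5 + sqrt(137))/6) + C2*exp(sqrt(3)*z*sqrt(5 + sqrt(137))/6) + C3*sin(sqrt(3)*z*sqrt(-5 + sqrt(137))/6) + C4*cos(sqrt(3)*z*sqrt(-5 + sqrt(137))/6) - 24*z^2/7 - 27*z/7 + 360/49


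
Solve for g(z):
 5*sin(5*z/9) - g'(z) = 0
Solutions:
 g(z) = C1 - 9*cos(5*z/9)


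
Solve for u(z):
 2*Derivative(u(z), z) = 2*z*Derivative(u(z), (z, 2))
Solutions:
 u(z) = C1 + C2*z^2


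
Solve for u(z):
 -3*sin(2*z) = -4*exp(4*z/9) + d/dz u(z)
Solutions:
 u(z) = C1 + 9*exp(4*z/9) + 3*cos(2*z)/2


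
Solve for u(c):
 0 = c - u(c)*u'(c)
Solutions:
 u(c) = -sqrt(C1 + c^2)
 u(c) = sqrt(C1 + c^2)


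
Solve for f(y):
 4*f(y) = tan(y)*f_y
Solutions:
 f(y) = C1*sin(y)^4


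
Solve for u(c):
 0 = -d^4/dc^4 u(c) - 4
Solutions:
 u(c) = C1 + C2*c + C3*c^2 + C4*c^3 - c^4/6


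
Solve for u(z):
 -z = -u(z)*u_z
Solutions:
 u(z) = -sqrt(C1 + z^2)
 u(z) = sqrt(C1 + z^2)


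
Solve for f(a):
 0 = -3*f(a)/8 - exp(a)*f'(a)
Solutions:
 f(a) = C1*exp(3*exp(-a)/8)


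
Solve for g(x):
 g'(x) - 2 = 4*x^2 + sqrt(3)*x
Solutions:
 g(x) = C1 + 4*x^3/3 + sqrt(3)*x^2/2 + 2*x


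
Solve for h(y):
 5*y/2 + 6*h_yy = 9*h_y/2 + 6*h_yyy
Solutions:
 h(y) = C1 + 5*y^2/18 + 20*y/27 + (C2*sin(sqrt(2)*y/2) + C3*cos(sqrt(2)*y/2))*exp(y/2)


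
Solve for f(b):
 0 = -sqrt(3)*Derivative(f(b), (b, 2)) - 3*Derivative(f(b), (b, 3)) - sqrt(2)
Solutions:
 f(b) = C1 + C2*b + C3*exp(-sqrt(3)*b/3) - sqrt(6)*b^2/6


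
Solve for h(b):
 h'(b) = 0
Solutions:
 h(b) = C1


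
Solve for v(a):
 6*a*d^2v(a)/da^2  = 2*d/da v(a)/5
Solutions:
 v(a) = C1 + C2*a^(16/15)


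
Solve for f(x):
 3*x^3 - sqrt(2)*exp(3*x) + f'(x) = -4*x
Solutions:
 f(x) = C1 - 3*x^4/4 - 2*x^2 + sqrt(2)*exp(3*x)/3


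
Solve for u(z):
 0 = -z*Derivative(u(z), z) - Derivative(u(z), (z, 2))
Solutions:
 u(z) = C1 + C2*erf(sqrt(2)*z/2)


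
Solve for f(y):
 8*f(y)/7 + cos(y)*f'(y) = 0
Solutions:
 f(y) = C1*(sin(y) - 1)^(4/7)/(sin(y) + 1)^(4/7)


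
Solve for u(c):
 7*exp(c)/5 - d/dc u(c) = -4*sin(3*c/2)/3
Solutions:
 u(c) = C1 + 7*exp(c)/5 - 8*cos(3*c/2)/9


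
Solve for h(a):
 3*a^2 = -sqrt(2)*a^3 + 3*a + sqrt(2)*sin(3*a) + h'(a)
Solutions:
 h(a) = C1 + sqrt(2)*a^4/4 + a^3 - 3*a^2/2 + sqrt(2)*cos(3*a)/3


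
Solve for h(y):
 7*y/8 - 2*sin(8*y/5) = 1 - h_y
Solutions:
 h(y) = C1 - 7*y^2/16 + y - 5*cos(8*y/5)/4


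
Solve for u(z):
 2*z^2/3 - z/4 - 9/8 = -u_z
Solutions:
 u(z) = C1 - 2*z^3/9 + z^2/8 + 9*z/8


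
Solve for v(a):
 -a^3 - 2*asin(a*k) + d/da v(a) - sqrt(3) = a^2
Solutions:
 v(a) = C1 + a^4/4 + a^3/3 + sqrt(3)*a + 2*Piecewise((a*asin(a*k) + sqrt(-a^2*k^2 + 1)/k, Ne(k, 0)), (0, True))


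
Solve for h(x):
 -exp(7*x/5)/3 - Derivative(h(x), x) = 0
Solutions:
 h(x) = C1 - 5*exp(7*x/5)/21


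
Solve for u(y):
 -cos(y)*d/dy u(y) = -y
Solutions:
 u(y) = C1 + Integral(y/cos(y), y)


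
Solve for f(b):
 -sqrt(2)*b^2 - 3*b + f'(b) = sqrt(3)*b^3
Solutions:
 f(b) = C1 + sqrt(3)*b^4/4 + sqrt(2)*b^3/3 + 3*b^2/2


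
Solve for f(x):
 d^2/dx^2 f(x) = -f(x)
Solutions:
 f(x) = C1*sin(x) + C2*cos(x)


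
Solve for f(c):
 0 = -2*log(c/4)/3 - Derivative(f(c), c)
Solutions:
 f(c) = C1 - 2*c*log(c)/3 + 2*c/3 + 4*c*log(2)/3


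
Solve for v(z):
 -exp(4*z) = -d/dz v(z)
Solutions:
 v(z) = C1 + exp(4*z)/4


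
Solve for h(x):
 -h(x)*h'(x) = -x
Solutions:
 h(x) = -sqrt(C1 + x^2)
 h(x) = sqrt(C1 + x^2)


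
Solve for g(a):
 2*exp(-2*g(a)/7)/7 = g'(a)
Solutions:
 g(a) = 7*log(-sqrt(C1 + 2*a)) - 7*log(7) + 7*log(2)/2
 g(a) = 7*log(C1 + 2*a)/2 - 7*log(7) + 7*log(2)/2


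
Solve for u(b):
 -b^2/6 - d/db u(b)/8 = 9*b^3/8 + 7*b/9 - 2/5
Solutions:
 u(b) = C1 - 9*b^4/4 - 4*b^3/9 - 28*b^2/9 + 16*b/5


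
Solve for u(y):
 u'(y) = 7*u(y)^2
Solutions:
 u(y) = -1/(C1 + 7*y)


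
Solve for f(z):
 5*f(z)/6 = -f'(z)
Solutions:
 f(z) = C1*exp(-5*z/6)


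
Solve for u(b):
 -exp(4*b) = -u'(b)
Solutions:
 u(b) = C1 + exp(4*b)/4


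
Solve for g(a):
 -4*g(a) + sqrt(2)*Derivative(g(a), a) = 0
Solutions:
 g(a) = C1*exp(2*sqrt(2)*a)


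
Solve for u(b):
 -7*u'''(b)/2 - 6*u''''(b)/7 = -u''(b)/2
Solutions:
 u(b) = C1 + C2*b + C3*exp(b*(-49 + sqrt(2737))/24) + C4*exp(-b*(49 + sqrt(2737))/24)


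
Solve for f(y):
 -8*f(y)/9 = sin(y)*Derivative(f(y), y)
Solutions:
 f(y) = C1*(cos(y) + 1)^(4/9)/(cos(y) - 1)^(4/9)


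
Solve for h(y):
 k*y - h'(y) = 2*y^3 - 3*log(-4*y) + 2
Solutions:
 h(y) = C1 + k*y^2/2 - y^4/2 + 3*y*log(-y) + y*(-5 + 6*log(2))


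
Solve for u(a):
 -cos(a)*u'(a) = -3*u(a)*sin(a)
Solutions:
 u(a) = C1/cos(a)^3


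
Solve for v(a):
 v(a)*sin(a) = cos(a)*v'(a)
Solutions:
 v(a) = C1/cos(a)


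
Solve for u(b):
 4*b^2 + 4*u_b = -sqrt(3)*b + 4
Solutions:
 u(b) = C1 - b^3/3 - sqrt(3)*b^2/8 + b


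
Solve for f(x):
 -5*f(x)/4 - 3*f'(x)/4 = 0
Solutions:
 f(x) = C1*exp(-5*x/3)


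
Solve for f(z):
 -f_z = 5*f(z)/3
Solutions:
 f(z) = C1*exp(-5*z/3)


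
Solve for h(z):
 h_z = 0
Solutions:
 h(z) = C1


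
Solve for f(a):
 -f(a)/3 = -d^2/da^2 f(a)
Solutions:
 f(a) = C1*exp(-sqrt(3)*a/3) + C2*exp(sqrt(3)*a/3)


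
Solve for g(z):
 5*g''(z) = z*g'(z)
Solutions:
 g(z) = C1 + C2*erfi(sqrt(10)*z/10)


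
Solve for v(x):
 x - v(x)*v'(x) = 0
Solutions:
 v(x) = -sqrt(C1 + x^2)
 v(x) = sqrt(C1 + x^2)


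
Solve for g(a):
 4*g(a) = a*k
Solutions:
 g(a) = a*k/4


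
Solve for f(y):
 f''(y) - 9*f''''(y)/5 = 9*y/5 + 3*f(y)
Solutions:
 f(y) = -3*y/5 + (C1*sin(3^(3/4)*5^(1/4)*y*sin(atan(sqrt(515)/5)/2)/3) + C2*cos(3^(3/4)*5^(1/4)*y*sin(atan(sqrt(515)/5)/2)/3))*exp(-3^(3/4)*5^(1/4)*y*cos(atan(sqrt(515)/5)/2)/3) + (C3*sin(3^(3/4)*5^(1/4)*y*sin(atan(sqrt(515)/5)/2)/3) + C4*cos(3^(3/4)*5^(1/4)*y*sin(atan(sqrt(515)/5)/2)/3))*exp(3^(3/4)*5^(1/4)*y*cos(atan(sqrt(515)/5)/2)/3)


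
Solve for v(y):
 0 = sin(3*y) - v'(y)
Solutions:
 v(y) = C1 - cos(3*y)/3


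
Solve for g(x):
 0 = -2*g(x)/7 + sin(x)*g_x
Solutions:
 g(x) = C1*(cos(x) - 1)^(1/7)/(cos(x) + 1)^(1/7)


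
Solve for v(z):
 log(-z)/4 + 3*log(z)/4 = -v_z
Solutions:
 v(z) = C1 - z*log(z) + z*(1 - I*pi/4)


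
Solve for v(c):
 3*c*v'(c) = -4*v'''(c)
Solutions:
 v(c) = C1 + Integral(C2*airyai(-6^(1/3)*c/2) + C3*airybi(-6^(1/3)*c/2), c)


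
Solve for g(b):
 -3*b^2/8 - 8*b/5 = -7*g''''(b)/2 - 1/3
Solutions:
 g(b) = C1 + C2*b + C3*b^2 + C4*b^3 + b^6/3360 + 2*b^5/525 - b^4/252


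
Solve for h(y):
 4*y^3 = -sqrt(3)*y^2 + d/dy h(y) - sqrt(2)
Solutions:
 h(y) = C1 + y^4 + sqrt(3)*y^3/3 + sqrt(2)*y


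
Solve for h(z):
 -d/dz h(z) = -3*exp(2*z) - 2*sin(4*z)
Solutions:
 h(z) = C1 + 3*exp(2*z)/2 - cos(4*z)/2


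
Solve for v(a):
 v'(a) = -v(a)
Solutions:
 v(a) = C1*exp(-a)


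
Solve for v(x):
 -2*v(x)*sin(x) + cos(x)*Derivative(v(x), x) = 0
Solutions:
 v(x) = C1/cos(x)^2


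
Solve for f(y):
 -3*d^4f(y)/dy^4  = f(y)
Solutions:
 f(y) = (C1*sin(sqrt(2)*3^(3/4)*y/6) + C2*cos(sqrt(2)*3^(3/4)*y/6))*exp(-sqrt(2)*3^(3/4)*y/6) + (C3*sin(sqrt(2)*3^(3/4)*y/6) + C4*cos(sqrt(2)*3^(3/4)*y/6))*exp(sqrt(2)*3^(3/4)*y/6)


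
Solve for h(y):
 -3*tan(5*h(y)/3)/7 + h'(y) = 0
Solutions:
 h(y) = -3*asin(C1*exp(5*y/7))/5 + 3*pi/5
 h(y) = 3*asin(C1*exp(5*y/7))/5


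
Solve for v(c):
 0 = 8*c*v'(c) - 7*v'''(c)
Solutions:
 v(c) = C1 + Integral(C2*airyai(2*7^(2/3)*c/7) + C3*airybi(2*7^(2/3)*c/7), c)


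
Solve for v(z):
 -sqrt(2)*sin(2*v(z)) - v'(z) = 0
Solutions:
 v(z) = pi - acos((-C1 - exp(4*sqrt(2)*z))/(C1 - exp(4*sqrt(2)*z)))/2
 v(z) = acos((-C1 - exp(4*sqrt(2)*z))/(C1 - exp(4*sqrt(2)*z)))/2


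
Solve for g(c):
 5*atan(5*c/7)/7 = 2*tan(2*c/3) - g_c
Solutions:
 g(c) = C1 - 5*c*atan(5*c/7)/7 + log(25*c^2 + 49)/2 - 3*log(cos(2*c/3))


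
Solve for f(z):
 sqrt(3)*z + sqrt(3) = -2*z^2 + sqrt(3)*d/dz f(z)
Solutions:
 f(z) = C1 + 2*sqrt(3)*z^3/9 + z^2/2 + z


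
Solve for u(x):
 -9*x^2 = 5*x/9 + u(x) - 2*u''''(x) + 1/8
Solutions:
 u(x) = C1*exp(-2^(3/4)*x/2) + C2*exp(2^(3/4)*x/2) + C3*sin(2^(3/4)*x/2) + C4*cos(2^(3/4)*x/2) - 9*x^2 - 5*x/9 - 1/8


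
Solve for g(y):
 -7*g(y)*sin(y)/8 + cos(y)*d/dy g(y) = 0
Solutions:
 g(y) = C1/cos(y)^(7/8)


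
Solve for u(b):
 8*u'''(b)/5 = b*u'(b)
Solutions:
 u(b) = C1 + Integral(C2*airyai(5^(1/3)*b/2) + C3*airybi(5^(1/3)*b/2), b)


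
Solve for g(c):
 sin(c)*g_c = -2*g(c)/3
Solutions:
 g(c) = C1*(cos(c) + 1)^(1/3)/(cos(c) - 1)^(1/3)


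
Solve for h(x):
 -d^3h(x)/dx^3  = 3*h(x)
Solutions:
 h(x) = C3*exp(-3^(1/3)*x) + (C1*sin(3^(5/6)*x/2) + C2*cos(3^(5/6)*x/2))*exp(3^(1/3)*x/2)


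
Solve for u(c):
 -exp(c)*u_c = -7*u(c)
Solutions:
 u(c) = C1*exp(-7*exp(-c))


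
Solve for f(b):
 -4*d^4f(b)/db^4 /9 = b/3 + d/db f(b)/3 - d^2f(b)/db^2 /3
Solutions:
 f(b) = C1 + C2*exp(b*((2*sqrt(2) + 3)^(-1/3) + (2*sqrt(2) + 3)^(1/3))/4)*sin(sqrt(3)*b*(-(2*sqrt(2) + 3)^(1/3) + (2*sqrt(2) + 3)^(-1/3))/4) + C3*exp(b*((2*sqrt(2) + 3)^(-1/3) + (2*sqrt(2) + 3)^(1/3))/4)*cos(sqrt(3)*b*(-(2*sqrt(2) + 3)^(1/3) + (2*sqrt(2) + 3)^(-1/3))/4) + C4*exp(-b*((2*sqrt(2) + 3)^(-1/3) + (2*sqrt(2) + 3)^(1/3))/2) - b^2/2 - b


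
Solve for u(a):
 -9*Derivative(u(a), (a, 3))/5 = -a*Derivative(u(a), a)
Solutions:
 u(a) = C1 + Integral(C2*airyai(15^(1/3)*a/3) + C3*airybi(15^(1/3)*a/3), a)


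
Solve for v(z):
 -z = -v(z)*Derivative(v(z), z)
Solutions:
 v(z) = -sqrt(C1 + z^2)
 v(z) = sqrt(C1 + z^2)


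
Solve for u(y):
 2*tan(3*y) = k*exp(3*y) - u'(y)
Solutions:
 u(y) = C1 + k*exp(3*y)/3 + 2*log(cos(3*y))/3


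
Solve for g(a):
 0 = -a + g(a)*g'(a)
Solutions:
 g(a) = -sqrt(C1 + a^2)
 g(a) = sqrt(C1 + a^2)


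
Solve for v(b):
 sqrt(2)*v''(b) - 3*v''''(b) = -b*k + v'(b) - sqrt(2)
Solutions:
 v(b) = C1 + C2*exp(b*(2*2^(5/6)/(sqrt(81 - 8*sqrt(2)) + 9)^(1/3) + 2^(2/3)*(sqrt(81 - 8*sqrt(2)) + 9)^(1/3))/12)*sin(sqrt(3)*b*(-2*2^(5/6)/(sqrt(81 - 8*sqrt(2)) + 9)^(1/3) + 2^(2/3)*(sqrt(81 - 8*sqrt(2)) + 9)^(1/3))/12) + C3*exp(b*(2*2^(5/6)/(sqrt(81 - 8*sqrt(2)) + 9)^(1/3) + 2^(2/3)*(sqrt(81 - 8*sqrt(2)) + 9)^(1/3))/12)*cos(sqrt(3)*b*(-2*2^(5/6)/(sqrt(81 - 8*sqrt(2)) + 9)^(1/3) + 2^(2/3)*(sqrt(81 - 8*sqrt(2)) + 9)^(1/3))/12) + C4*exp(-b*(2*2^(5/6)/(sqrt(81 - 8*sqrt(2)) + 9)^(1/3) + 2^(2/3)*(sqrt(81 - 8*sqrt(2)) + 9)^(1/3))/6) + b^2*k/2 + sqrt(2)*b*k + sqrt(2)*b


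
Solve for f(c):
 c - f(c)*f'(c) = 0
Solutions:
 f(c) = -sqrt(C1 + c^2)
 f(c) = sqrt(C1 + c^2)


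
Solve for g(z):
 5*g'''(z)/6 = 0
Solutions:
 g(z) = C1 + C2*z + C3*z^2


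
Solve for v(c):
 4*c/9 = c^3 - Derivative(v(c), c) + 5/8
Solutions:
 v(c) = C1 + c^4/4 - 2*c^2/9 + 5*c/8


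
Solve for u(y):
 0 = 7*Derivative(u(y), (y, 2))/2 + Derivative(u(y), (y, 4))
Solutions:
 u(y) = C1 + C2*y + C3*sin(sqrt(14)*y/2) + C4*cos(sqrt(14)*y/2)


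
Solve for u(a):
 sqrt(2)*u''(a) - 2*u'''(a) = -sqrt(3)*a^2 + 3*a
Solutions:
 u(a) = C1 + C2*a + C3*exp(sqrt(2)*a/2) - sqrt(6)*a^4/24 + a^3*(-4*sqrt(3) + 3*sqrt(2))/12 + a^2*(3/2 - sqrt(6))


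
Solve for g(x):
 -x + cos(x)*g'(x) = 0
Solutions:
 g(x) = C1 + Integral(x/cos(x), x)


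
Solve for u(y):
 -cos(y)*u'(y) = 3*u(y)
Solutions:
 u(y) = C1*(sin(y) - 1)^(3/2)/(sin(y) + 1)^(3/2)


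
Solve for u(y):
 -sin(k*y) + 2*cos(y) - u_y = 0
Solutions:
 u(y) = C1 + 2*sin(y) + cos(k*y)/k


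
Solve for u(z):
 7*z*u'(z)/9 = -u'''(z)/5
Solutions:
 u(z) = C1 + Integral(C2*airyai(-105^(1/3)*z/3) + C3*airybi(-105^(1/3)*z/3), z)


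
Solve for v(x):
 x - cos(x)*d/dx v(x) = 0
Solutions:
 v(x) = C1 + Integral(x/cos(x), x)


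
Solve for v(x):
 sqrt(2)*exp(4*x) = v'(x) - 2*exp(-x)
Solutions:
 v(x) = C1 + sqrt(2)*exp(4*x)/4 - 2*exp(-x)


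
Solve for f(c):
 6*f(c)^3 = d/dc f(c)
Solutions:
 f(c) = -sqrt(2)*sqrt(-1/(C1 + 6*c))/2
 f(c) = sqrt(2)*sqrt(-1/(C1 + 6*c))/2


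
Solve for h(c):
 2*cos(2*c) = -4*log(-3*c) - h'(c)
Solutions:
 h(c) = C1 - 4*c*log(-c) - 4*c*log(3) + 4*c - sin(2*c)


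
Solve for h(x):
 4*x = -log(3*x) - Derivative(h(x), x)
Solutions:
 h(x) = C1 - 2*x^2 - x*log(x) - x*log(3) + x


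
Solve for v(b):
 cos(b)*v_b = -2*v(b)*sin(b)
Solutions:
 v(b) = C1*cos(b)^2


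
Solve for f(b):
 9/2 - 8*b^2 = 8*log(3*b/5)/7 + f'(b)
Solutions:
 f(b) = C1 - 8*b^3/3 - 8*b*log(b)/7 - 8*b*log(3)/7 + 8*b*log(5)/7 + 79*b/14


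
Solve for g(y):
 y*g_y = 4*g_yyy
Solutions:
 g(y) = C1 + Integral(C2*airyai(2^(1/3)*y/2) + C3*airybi(2^(1/3)*y/2), y)


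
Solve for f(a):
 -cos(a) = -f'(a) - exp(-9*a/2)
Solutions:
 f(a) = C1 + sin(a) + 2*exp(-9*a/2)/9


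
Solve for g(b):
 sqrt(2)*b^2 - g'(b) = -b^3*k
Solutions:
 g(b) = C1 + b^4*k/4 + sqrt(2)*b^3/3


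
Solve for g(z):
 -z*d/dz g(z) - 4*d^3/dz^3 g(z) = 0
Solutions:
 g(z) = C1 + Integral(C2*airyai(-2^(1/3)*z/2) + C3*airybi(-2^(1/3)*z/2), z)


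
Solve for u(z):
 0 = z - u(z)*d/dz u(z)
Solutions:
 u(z) = -sqrt(C1 + z^2)
 u(z) = sqrt(C1 + z^2)


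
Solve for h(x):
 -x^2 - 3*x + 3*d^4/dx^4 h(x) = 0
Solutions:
 h(x) = C1 + C2*x + C3*x^2 + C4*x^3 + x^6/1080 + x^5/120


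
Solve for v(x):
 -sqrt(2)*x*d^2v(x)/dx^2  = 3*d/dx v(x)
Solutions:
 v(x) = C1 + C2*x^(1 - 3*sqrt(2)/2)


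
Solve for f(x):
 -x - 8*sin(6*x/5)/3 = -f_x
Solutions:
 f(x) = C1 + x^2/2 - 20*cos(6*x/5)/9


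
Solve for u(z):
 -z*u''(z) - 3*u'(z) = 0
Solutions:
 u(z) = C1 + C2/z^2


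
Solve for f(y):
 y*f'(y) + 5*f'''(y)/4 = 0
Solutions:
 f(y) = C1 + Integral(C2*airyai(-10^(2/3)*y/5) + C3*airybi(-10^(2/3)*y/5), y)


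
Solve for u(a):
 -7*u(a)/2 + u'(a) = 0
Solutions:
 u(a) = C1*exp(7*a/2)


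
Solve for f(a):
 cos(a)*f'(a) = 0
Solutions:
 f(a) = C1


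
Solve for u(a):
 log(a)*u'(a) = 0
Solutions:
 u(a) = C1


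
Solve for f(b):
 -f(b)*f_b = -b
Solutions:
 f(b) = -sqrt(C1 + b^2)
 f(b) = sqrt(C1 + b^2)


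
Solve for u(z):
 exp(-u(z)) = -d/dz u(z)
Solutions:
 u(z) = log(C1 - z)


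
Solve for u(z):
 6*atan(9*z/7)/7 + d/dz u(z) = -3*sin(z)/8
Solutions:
 u(z) = C1 - 6*z*atan(9*z/7)/7 + log(81*z^2 + 49)/3 + 3*cos(z)/8


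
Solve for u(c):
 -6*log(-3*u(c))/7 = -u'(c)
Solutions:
 -7*Integral(1/(log(-_y) + log(3)), (_y, u(c)))/6 = C1 - c


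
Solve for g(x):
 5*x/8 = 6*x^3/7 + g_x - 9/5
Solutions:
 g(x) = C1 - 3*x^4/14 + 5*x^2/16 + 9*x/5


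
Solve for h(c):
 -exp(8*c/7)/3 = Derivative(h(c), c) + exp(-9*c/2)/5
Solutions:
 h(c) = C1 - 7*exp(8*c/7)/24 + 2*exp(-9*c/2)/45


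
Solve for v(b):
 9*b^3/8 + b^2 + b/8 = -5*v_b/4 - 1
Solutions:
 v(b) = C1 - 9*b^4/40 - 4*b^3/15 - b^2/20 - 4*b/5


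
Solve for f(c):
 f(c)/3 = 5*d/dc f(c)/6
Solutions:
 f(c) = C1*exp(2*c/5)


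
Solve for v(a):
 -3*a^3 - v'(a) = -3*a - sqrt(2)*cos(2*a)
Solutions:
 v(a) = C1 - 3*a^4/4 + 3*a^2/2 + sqrt(2)*sin(2*a)/2


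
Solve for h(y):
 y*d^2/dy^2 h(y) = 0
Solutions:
 h(y) = C1 + C2*y


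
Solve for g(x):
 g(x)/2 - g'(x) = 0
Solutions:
 g(x) = C1*exp(x/2)


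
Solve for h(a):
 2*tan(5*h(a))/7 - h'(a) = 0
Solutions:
 h(a) = -asin(C1*exp(10*a/7))/5 + pi/5
 h(a) = asin(C1*exp(10*a/7))/5


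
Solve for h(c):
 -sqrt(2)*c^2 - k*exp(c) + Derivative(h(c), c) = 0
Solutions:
 h(c) = C1 + sqrt(2)*c^3/3 + k*exp(c)


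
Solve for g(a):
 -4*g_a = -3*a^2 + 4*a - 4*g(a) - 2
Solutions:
 g(a) = C1*exp(a) - 3*a^2/4 - a/2 - 1


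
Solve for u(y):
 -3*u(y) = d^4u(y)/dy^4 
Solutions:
 u(y) = (C1*sin(sqrt(2)*3^(1/4)*y/2) + C2*cos(sqrt(2)*3^(1/4)*y/2))*exp(-sqrt(2)*3^(1/4)*y/2) + (C3*sin(sqrt(2)*3^(1/4)*y/2) + C4*cos(sqrt(2)*3^(1/4)*y/2))*exp(sqrt(2)*3^(1/4)*y/2)


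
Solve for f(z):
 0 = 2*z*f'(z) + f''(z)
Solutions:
 f(z) = C1 + C2*erf(z)


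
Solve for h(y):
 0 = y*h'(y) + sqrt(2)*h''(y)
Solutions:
 h(y) = C1 + C2*erf(2^(1/4)*y/2)


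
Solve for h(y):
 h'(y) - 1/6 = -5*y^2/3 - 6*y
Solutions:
 h(y) = C1 - 5*y^3/9 - 3*y^2 + y/6


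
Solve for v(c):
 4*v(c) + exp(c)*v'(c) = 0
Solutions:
 v(c) = C1*exp(4*exp(-c))


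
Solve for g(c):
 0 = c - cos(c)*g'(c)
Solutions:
 g(c) = C1 + Integral(c/cos(c), c)


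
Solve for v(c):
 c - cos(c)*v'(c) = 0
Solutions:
 v(c) = C1 + Integral(c/cos(c), c)


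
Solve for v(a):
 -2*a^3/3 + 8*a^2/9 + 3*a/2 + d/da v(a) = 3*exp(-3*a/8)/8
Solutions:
 v(a) = C1 + a^4/6 - 8*a^3/27 - 3*a^2/4 - 1/exp(a)^(3/8)


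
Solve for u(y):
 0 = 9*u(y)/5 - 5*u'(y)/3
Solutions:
 u(y) = C1*exp(27*y/25)


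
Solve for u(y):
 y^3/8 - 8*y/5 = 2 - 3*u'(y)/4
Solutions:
 u(y) = C1 - y^4/24 + 16*y^2/15 + 8*y/3


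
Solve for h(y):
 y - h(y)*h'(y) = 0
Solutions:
 h(y) = -sqrt(C1 + y^2)
 h(y) = sqrt(C1 + y^2)


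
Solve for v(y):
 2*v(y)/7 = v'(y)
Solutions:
 v(y) = C1*exp(2*y/7)


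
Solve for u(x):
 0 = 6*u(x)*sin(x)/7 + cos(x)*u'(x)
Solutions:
 u(x) = C1*cos(x)^(6/7)


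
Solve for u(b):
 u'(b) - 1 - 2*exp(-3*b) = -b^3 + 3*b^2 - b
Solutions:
 u(b) = C1 - b^4/4 + b^3 - b^2/2 + b - 2*exp(-3*b)/3


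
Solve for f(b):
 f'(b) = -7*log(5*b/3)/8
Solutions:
 f(b) = C1 - 7*b*log(b)/8 - 7*b*log(5)/8 + 7*b/8 + 7*b*log(3)/8


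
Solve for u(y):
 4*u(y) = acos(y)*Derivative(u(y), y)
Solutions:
 u(y) = C1*exp(4*Integral(1/acos(y), y))


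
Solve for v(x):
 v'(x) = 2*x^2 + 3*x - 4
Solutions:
 v(x) = C1 + 2*x^3/3 + 3*x^2/2 - 4*x


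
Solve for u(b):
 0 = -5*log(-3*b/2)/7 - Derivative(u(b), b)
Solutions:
 u(b) = C1 - 5*b*log(-b)/7 + 5*b*(-log(3) + log(2) + 1)/7


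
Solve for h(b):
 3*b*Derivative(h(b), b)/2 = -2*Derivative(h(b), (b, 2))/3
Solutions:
 h(b) = C1 + C2*erf(3*sqrt(2)*b/4)


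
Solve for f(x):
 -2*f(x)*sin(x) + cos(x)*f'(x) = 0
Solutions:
 f(x) = C1/cos(x)^2


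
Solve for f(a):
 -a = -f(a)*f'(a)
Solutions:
 f(a) = -sqrt(C1 + a^2)
 f(a) = sqrt(C1 + a^2)


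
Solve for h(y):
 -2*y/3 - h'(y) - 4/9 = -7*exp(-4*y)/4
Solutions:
 h(y) = C1 - y^2/3 - 4*y/9 - 7*exp(-4*y)/16


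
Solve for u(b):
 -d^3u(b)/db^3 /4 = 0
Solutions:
 u(b) = C1 + C2*b + C3*b^2


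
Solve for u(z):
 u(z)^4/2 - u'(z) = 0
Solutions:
 u(z) = 2^(1/3)*(-1/(C1 + 3*z))^(1/3)
 u(z) = 2^(1/3)*(-1/(C1 + z))^(1/3)*(-3^(2/3) - 3*3^(1/6)*I)/6
 u(z) = 2^(1/3)*(-1/(C1 + z))^(1/3)*(-3^(2/3) + 3*3^(1/6)*I)/6


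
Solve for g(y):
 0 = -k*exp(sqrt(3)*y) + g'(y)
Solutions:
 g(y) = C1 + sqrt(3)*k*exp(sqrt(3)*y)/3


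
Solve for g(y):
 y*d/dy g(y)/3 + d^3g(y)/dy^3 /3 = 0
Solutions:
 g(y) = C1 + Integral(C2*airyai(-y) + C3*airybi(-y), y)


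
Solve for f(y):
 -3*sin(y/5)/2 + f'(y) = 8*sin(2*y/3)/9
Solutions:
 f(y) = C1 - 15*cos(y/5)/2 - 4*cos(2*y/3)/3


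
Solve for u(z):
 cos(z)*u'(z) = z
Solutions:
 u(z) = C1 + Integral(z/cos(z), z)


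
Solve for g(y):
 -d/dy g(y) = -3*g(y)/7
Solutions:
 g(y) = C1*exp(3*y/7)


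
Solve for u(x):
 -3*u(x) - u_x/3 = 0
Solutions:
 u(x) = C1*exp(-9*x)


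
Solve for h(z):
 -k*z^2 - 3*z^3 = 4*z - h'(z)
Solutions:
 h(z) = C1 + k*z^3/3 + 3*z^4/4 + 2*z^2


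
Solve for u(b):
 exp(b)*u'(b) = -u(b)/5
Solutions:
 u(b) = C1*exp(exp(-b)/5)


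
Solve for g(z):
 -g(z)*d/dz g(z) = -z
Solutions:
 g(z) = -sqrt(C1 + z^2)
 g(z) = sqrt(C1 + z^2)


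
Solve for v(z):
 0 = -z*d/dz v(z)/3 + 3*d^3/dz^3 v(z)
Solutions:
 v(z) = C1 + Integral(C2*airyai(3^(1/3)*z/3) + C3*airybi(3^(1/3)*z/3), z)


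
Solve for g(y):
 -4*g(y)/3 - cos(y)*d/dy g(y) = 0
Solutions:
 g(y) = C1*(sin(y) - 1)^(2/3)/(sin(y) + 1)^(2/3)


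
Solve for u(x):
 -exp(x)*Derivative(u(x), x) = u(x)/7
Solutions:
 u(x) = C1*exp(exp(-x)/7)


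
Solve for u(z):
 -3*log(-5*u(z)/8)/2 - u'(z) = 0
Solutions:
 2*Integral(1/(log(-_y) - 3*log(2) + log(5)), (_y, u(z)))/3 = C1 - z


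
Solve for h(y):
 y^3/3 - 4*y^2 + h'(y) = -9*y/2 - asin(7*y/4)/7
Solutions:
 h(y) = C1 - y^4/12 + 4*y^3/3 - 9*y^2/4 - y*asin(7*y/4)/7 - sqrt(16 - 49*y^2)/49


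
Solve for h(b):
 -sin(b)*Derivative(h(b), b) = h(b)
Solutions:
 h(b) = C1*sqrt(cos(b) + 1)/sqrt(cos(b) - 1)


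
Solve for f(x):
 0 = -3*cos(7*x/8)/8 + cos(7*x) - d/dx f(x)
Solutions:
 f(x) = C1 - 3*sin(7*x/8)/7 + sin(7*x)/7


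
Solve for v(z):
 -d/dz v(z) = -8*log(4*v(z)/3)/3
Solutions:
 -3*Integral(1/(log(_y) - log(3) + 2*log(2)), (_y, v(z)))/8 = C1 - z


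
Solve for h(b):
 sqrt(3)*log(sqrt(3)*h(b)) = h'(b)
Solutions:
 -2*sqrt(3)*Integral(1/(2*log(_y) + log(3)), (_y, h(b)))/3 = C1 - b


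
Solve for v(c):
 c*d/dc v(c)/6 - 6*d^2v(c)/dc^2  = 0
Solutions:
 v(c) = C1 + C2*erfi(sqrt(2)*c/12)


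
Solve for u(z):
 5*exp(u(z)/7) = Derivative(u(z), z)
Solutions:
 u(z) = 7*log(-1/(C1 + 5*z)) + 7*log(7)


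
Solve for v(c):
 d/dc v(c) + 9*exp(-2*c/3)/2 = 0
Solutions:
 v(c) = C1 + 27*exp(-2*c/3)/4


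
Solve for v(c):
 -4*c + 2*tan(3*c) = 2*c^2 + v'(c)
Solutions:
 v(c) = C1 - 2*c^3/3 - 2*c^2 - 2*log(cos(3*c))/3


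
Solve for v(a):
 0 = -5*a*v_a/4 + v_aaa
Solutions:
 v(a) = C1 + Integral(C2*airyai(10^(1/3)*a/2) + C3*airybi(10^(1/3)*a/2), a)


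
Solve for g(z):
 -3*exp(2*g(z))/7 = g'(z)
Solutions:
 g(z) = log(-sqrt(1/(C1 + 3*z))) - log(2) + log(14)/2
 g(z) = log(1/(C1 + 3*z))/2 - log(2) + log(14)/2


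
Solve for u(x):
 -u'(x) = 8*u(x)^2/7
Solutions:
 u(x) = 7/(C1 + 8*x)


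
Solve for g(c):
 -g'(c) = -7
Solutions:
 g(c) = C1 + 7*c


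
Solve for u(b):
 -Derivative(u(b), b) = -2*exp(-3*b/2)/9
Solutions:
 u(b) = C1 - 4*exp(-3*b/2)/27


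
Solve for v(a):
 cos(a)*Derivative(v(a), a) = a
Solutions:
 v(a) = C1 + Integral(a/cos(a), a)


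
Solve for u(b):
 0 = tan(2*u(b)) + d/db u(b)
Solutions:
 u(b) = -asin(C1*exp(-2*b))/2 + pi/2
 u(b) = asin(C1*exp(-2*b))/2


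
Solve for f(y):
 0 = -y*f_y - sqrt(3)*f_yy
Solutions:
 f(y) = C1 + C2*erf(sqrt(2)*3^(3/4)*y/6)


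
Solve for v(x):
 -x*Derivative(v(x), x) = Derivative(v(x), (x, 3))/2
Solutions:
 v(x) = C1 + Integral(C2*airyai(-2^(1/3)*x) + C3*airybi(-2^(1/3)*x), x)


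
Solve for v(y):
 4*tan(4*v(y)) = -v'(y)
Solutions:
 v(y) = -asin(C1*exp(-16*y))/4 + pi/4
 v(y) = asin(C1*exp(-16*y))/4


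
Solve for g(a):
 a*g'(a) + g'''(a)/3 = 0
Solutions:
 g(a) = C1 + Integral(C2*airyai(-3^(1/3)*a) + C3*airybi(-3^(1/3)*a), a)


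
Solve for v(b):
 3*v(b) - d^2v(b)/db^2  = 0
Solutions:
 v(b) = C1*exp(-sqrt(3)*b) + C2*exp(sqrt(3)*b)


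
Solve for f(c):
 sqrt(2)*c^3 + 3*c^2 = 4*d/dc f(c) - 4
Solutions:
 f(c) = C1 + sqrt(2)*c^4/16 + c^3/4 + c


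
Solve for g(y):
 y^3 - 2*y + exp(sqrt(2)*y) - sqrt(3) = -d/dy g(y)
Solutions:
 g(y) = C1 - y^4/4 + y^2 + sqrt(3)*y - sqrt(2)*exp(sqrt(2)*y)/2


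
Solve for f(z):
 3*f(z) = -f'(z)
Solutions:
 f(z) = C1*exp(-3*z)


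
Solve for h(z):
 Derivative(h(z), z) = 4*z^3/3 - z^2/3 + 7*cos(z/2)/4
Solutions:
 h(z) = C1 + z^4/3 - z^3/9 + 7*sin(z/2)/2


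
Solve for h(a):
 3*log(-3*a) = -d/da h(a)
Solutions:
 h(a) = C1 - 3*a*log(-a) + 3*a*(1 - log(3))


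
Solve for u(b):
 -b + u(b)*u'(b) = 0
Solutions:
 u(b) = -sqrt(C1 + b^2)
 u(b) = sqrt(C1 + b^2)


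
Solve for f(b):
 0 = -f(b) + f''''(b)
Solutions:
 f(b) = C1*exp(-b) + C2*exp(b) + C3*sin(b) + C4*cos(b)


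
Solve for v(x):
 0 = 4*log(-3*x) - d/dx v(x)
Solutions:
 v(x) = C1 + 4*x*log(-x) + 4*x*(-1 + log(3))


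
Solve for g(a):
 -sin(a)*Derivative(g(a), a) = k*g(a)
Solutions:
 g(a) = C1*exp(k*(-log(cos(a) - 1) + log(cos(a) + 1))/2)


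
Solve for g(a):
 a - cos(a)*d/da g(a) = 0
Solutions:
 g(a) = C1 + Integral(a/cos(a), a)


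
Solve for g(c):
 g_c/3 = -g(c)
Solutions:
 g(c) = C1*exp(-3*c)


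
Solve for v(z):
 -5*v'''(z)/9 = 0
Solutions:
 v(z) = C1 + C2*z + C3*z^2


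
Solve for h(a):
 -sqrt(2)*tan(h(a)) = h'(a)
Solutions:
 h(a) = pi - asin(C1*exp(-sqrt(2)*a))
 h(a) = asin(C1*exp(-sqrt(2)*a))


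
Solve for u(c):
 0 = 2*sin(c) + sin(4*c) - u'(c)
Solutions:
 u(c) = C1 - 2*cos(c) - cos(4*c)/4


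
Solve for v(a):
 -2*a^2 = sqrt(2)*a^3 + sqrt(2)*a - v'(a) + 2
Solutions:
 v(a) = C1 + sqrt(2)*a^4/4 + 2*a^3/3 + sqrt(2)*a^2/2 + 2*a


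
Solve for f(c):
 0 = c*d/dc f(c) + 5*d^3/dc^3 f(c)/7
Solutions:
 f(c) = C1 + Integral(C2*airyai(-5^(2/3)*7^(1/3)*c/5) + C3*airybi(-5^(2/3)*7^(1/3)*c/5), c)


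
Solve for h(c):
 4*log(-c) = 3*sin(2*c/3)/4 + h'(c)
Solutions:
 h(c) = C1 + 4*c*log(-c) - 4*c + 9*cos(2*c/3)/8


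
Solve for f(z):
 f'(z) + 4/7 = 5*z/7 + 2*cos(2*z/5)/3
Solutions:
 f(z) = C1 + 5*z^2/14 - 4*z/7 + 5*sin(2*z/5)/3


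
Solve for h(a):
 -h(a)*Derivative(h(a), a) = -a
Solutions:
 h(a) = -sqrt(C1 + a^2)
 h(a) = sqrt(C1 + a^2)


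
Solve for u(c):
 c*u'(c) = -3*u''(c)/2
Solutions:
 u(c) = C1 + C2*erf(sqrt(3)*c/3)


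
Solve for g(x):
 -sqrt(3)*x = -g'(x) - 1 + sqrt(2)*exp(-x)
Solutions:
 g(x) = C1 + sqrt(3)*x^2/2 - x - sqrt(2)*exp(-x)


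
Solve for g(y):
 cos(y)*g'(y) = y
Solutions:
 g(y) = C1 + Integral(y/cos(y), y)


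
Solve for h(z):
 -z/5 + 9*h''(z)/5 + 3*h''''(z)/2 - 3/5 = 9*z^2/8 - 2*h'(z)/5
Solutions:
 h(z) = C1 + C2*exp(z*(-3*12^(1/3)*5^(2/3)/(5 + sqrt(115))^(1/3) + 90^(1/3)*(5 + sqrt(115))^(1/3))/30)*sin(10^(1/3)*3^(1/6)*z*(10^(1/3)*3^(2/3)/(5 + sqrt(115))^(1/3) + (5 + sqrt(115))^(1/3))/10) + C3*exp(z*(-3*12^(1/3)*5^(2/3)/(5 + sqrt(115))^(1/3) + 90^(1/3)*(5 + sqrt(115))^(1/3))/30)*cos(10^(1/3)*3^(1/6)*z*(10^(1/3)*3^(2/3)/(5 + sqrt(115))^(1/3) + (5 + sqrt(115))^(1/3))/10) + C4*exp(-z*(-3*12^(1/3)*5^(2/3)/(5 + sqrt(115))^(1/3) + 90^(1/3)*(5 + sqrt(115))^(1/3))/15) + 15*z^3/16 - 397*z^2/32 + 3621*z/32


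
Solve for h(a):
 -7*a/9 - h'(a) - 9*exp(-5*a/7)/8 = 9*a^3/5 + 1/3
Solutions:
 h(a) = C1 - 9*a^4/20 - 7*a^2/18 - a/3 + 63*exp(-5*a/7)/40


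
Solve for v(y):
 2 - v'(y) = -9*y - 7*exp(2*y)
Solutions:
 v(y) = C1 + 9*y^2/2 + 2*y + 7*exp(2*y)/2


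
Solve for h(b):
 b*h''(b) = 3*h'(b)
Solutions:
 h(b) = C1 + C2*b^4


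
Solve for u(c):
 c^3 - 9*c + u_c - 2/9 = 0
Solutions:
 u(c) = C1 - c^4/4 + 9*c^2/2 + 2*c/9


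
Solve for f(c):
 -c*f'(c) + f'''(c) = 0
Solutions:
 f(c) = C1 + Integral(C2*airyai(c) + C3*airybi(c), c)


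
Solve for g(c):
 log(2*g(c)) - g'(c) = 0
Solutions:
 -Integral(1/(log(_y) + log(2)), (_y, g(c))) = C1 - c


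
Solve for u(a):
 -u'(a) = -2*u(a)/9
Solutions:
 u(a) = C1*exp(2*a/9)


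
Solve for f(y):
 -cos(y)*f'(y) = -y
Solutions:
 f(y) = C1 + Integral(y/cos(y), y)


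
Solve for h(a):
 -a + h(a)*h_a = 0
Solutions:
 h(a) = -sqrt(C1 + a^2)
 h(a) = sqrt(C1 + a^2)


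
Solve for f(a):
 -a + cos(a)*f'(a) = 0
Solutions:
 f(a) = C1 + Integral(a/cos(a), a)


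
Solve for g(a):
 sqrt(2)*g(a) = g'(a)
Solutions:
 g(a) = C1*exp(sqrt(2)*a)


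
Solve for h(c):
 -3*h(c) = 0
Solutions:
 h(c) = 0


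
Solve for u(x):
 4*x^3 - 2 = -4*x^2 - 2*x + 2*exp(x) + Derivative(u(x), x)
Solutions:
 u(x) = C1 + x^4 + 4*x^3/3 + x^2 - 2*x - 2*exp(x)


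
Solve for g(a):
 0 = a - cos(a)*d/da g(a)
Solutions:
 g(a) = C1 + Integral(a/cos(a), a)


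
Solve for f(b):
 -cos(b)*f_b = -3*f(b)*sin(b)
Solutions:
 f(b) = C1/cos(b)^3


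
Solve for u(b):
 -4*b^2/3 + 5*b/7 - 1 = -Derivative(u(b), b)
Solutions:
 u(b) = C1 + 4*b^3/9 - 5*b^2/14 + b


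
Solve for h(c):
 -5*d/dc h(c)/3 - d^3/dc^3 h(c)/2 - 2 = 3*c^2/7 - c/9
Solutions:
 h(c) = C1 + C2*sin(sqrt(30)*c/3) + C3*cos(sqrt(30)*c/3) - 3*c^3/35 + c^2/30 - 183*c/175


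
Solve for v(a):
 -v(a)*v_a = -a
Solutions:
 v(a) = -sqrt(C1 + a^2)
 v(a) = sqrt(C1 + a^2)


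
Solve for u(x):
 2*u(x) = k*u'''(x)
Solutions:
 u(x) = C1*exp(2^(1/3)*x*(1/k)^(1/3)) + C2*exp(2^(1/3)*x*(-1 + sqrt(3)*I)*(1/k)^(1/3)/2) + C3*exp(-2^(1/3)*x*(1 + sqrt(3)*I)*(1/k)^(1/3)/2)


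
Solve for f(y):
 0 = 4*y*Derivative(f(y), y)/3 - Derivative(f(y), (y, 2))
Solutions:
 f(y) = C1 + C2*erfi(sqrt(6)*y/3)


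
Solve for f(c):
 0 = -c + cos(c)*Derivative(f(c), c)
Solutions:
 f(c) = C1 + Integral(c/cos(c), c)


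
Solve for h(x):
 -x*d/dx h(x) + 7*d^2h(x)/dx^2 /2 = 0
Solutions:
 h(x) = C1 + C2*erfi(sqrt(7)*x/7)


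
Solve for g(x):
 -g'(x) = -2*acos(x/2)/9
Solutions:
 g(x) = C1 + 2*x*acos(x/2)/9 - 2*sqrt(4 - x^2)/9


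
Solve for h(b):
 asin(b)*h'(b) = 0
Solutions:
 h(b) = C1


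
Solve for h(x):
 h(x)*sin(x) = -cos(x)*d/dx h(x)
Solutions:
 h(x) = C1*cos(x)


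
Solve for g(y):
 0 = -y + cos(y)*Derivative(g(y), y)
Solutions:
 g(y) = C1 + Integral(y/cos(y), y)


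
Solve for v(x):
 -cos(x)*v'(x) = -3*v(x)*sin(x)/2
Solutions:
 v(x) = C1/cos(x)^(3/2)


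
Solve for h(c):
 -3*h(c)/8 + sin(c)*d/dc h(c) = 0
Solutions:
 h(c) = C1*(cos(c) - 1)^(3/16)/(cos(c) + 1)^(3/16)


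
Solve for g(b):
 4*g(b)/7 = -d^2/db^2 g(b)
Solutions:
 g(b) = C1*sin(2*sqrt(7)*b/7) + C2*cos(2*sqrt(7)*b/7)


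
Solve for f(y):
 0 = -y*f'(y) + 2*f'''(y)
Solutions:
 f(y) = C1 + Integral(C2*airyai(2^(2/3)*y/2) + C3*airybi(2^(2/3)*y/2), y)


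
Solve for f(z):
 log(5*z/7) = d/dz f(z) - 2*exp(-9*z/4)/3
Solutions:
 f(z) = C1 + z*log(z) + z*(-log(7) - 1 + log(5)) - 8*exp(-9*z/4)/27


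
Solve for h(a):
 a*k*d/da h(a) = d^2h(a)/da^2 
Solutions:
 h(a) = Piecewise((-sqrt(2)*sqrt(pi)*C1*erf(sqrt(2)*a*sqrt(-k)/2)/(2*sqrt(-k)) - C2, (k > 0) | (k < 0)), (-C1*a - C2, True))


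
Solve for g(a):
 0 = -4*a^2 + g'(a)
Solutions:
 g(a) = C1 + 4*a^3/3


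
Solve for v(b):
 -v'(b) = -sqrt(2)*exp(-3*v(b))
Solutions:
 v(b) = log(C1 + 3*sqrt(2)*b)/3
 v(b) = log((-3^(1/3) - 3^(5/6)*I)*(C1 + sqrt(2)*b)^(1/3)/2)
 v(b) = log((-3^(1/3) + 3^(5/6)*I)*(C1 + sqrt(2)*b)^(1/3)/2)


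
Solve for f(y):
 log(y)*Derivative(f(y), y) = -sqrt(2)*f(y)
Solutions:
 f(y) = C1*exp(-sqrt(2)*li(y))


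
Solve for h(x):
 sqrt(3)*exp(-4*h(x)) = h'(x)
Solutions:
 h(x) = log(-I*(C1 + 4*sqrt(3)*x)^(1/4))
 h(x) = log(I*(C1 + 4*sqrt(3)*x)^(1/4))
 h(x) = log(-(C1 + 4*sqrt(3)*x)^(1/4))
 h(x) = log(C1 + 4*sqrt(3)*x)/4


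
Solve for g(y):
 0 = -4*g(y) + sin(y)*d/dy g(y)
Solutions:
 g(y) = C1*(cos(y)^2 - 2*cos(y) + 1)/(cos(y)^2 + 2*cos(y) + 1)


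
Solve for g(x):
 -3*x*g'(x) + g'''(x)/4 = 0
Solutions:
 g(x) = C1 + Integral(C2*airyai(12^(1/3)*x) + C3*airybi(12^(1/3)*x), x)


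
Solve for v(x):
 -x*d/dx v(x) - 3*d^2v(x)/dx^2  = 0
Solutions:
 v(x) = C1 + C2*erf(sqrt(6)*x/6)


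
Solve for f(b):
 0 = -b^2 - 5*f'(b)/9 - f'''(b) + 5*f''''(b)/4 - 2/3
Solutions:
 f(b) = C1 + C2*exp(b*(-2^(1/3)*(5*sqrt(6585) + 407)^(1/3) - 8*2^(2/3)/(5*sqrt(6585) + 407)^(1/3) + 8)/30)*sin(2^(1/3)*sqrt(3)*b*(-(5*sqrt(6585) + 407)^(1/3) + 8*2^(1/3)/(5*sqrt(6585) + 407)^(1/3))/30) + C3*exp(b*(-2^(1/3)*(5*sqrt(6585) + 407)^(1/3) - 8*2^(2/3)/(5*sqrt(6585) + 407)^(1/3) + 8)/30)*cos(2^(1/3)*sqrt(3)*b*(-(5*sqrt(6585) + 407)^(1/3) + 8*2^(1/3)/(5*sqrt(6585) + 407)^(1/3))/30) + C4*exp(b*(8*2^(2/3)/(5*sqrt(6585) + 407)^(1/3) + 4 + 2^(1/3)*(5*sqrt(6585) + 407)^(1/3))/15) - 3*b^3/5 + 132*b/25


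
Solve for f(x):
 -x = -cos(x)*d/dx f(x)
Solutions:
 f(x) = C1 + Integral(x/cos(x), x)


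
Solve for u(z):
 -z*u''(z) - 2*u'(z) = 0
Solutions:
 u(z) = C1 + C2/z


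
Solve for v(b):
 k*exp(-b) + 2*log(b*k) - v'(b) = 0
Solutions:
 v(b) = C1 + 2*b*log(b*k) - 2*b - k*exp(-b)


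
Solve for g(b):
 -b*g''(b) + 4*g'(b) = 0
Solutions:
 g(b) = C1 + C2*b^5


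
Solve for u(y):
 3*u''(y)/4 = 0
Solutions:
 u(y) = C1 + C2*y


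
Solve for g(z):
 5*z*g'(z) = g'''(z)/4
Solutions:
 g(z) = C1 + Integral(C2*airyai(20^(1/3)*z) + C3*airybi(20^(1/3)*z), z)


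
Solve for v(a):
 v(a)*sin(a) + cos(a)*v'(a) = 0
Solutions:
 v(a) = C1*cos(a)


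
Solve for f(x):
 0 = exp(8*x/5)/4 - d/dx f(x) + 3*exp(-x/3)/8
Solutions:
 f(x) = C1 + 5*exp(8*x/5)/32 - 9*exp(-x/3)/8


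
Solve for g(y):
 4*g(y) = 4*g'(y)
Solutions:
 g(y) = C1*exp(y)


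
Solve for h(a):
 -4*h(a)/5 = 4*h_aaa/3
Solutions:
 h(a) = C3*exp(-3^(1/3)*5^(2/3)*a/5) + (C1*sin(3^(5/6)*5^(2/3)*a/10) + C2*cos(3^(5/6)*5^(2/3)*a/10))*exp(3^(1/3)*5^(2/3)*a/10)


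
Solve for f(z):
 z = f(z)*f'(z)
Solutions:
 f(z) = -sqrt(C1 + z^2)
 f(z) = sqrt(C1 + z^2)


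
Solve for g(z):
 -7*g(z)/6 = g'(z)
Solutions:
 g(z) = C1*exp(-7*z/6)


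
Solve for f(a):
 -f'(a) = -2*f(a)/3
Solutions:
 f(a) = C1*exp(2*a/3)


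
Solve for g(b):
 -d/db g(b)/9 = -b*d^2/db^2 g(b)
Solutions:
 g(b) = C1 + C2*b^(10/9)


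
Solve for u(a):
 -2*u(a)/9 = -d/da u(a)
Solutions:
 u(a) = C1*exp(2*a/9)


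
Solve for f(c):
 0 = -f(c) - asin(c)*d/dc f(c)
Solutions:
 f(c) = C1*exp(-Integral(1/asin(c), c))


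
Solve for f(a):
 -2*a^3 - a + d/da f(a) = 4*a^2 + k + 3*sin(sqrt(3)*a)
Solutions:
 f(a) = C1 + a^4/2 + 4*a^3/3 + a^2/2 + a*k - sqrt(3)*cos(sqrt(3)*a)


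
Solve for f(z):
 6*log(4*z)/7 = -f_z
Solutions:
 f(z) = C1 - 6*z*log(z)/7 - 12*z*log(2)/7 + 6*z/7


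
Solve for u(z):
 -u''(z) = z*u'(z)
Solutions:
 u(z) = C1 + C2*erf(sqrt(2)*z/2)


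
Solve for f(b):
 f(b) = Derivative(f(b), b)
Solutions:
 f(b) = C1*exp(b)


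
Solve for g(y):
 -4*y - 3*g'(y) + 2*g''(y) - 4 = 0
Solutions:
 g(y) = C1 + C2*exp(3*y/2) - 2*y^2/3 - 20*y/9


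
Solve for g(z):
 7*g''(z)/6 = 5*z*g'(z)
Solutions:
 g(z) = C1 + C2*erfi(sqrt(105)*z/7)


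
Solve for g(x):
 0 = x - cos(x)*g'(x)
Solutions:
 g(x) = C1 + Integral(x/cos(x), x)


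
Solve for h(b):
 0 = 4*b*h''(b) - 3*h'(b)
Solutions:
 h(b) = C1 + C2*b^(7/4)


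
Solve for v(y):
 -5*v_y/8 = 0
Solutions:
 v(y) = C1


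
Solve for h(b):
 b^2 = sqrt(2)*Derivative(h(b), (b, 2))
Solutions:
 h(b) = C1 + C2*b + sqrt(2)*b^4/24


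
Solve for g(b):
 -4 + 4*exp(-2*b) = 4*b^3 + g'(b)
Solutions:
 g(b) = C1 - b^4 - 4*b - 2*exp(-2*b)


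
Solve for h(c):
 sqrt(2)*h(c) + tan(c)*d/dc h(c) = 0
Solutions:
 h(c) = C1/sin(c)^(sqrt(2))


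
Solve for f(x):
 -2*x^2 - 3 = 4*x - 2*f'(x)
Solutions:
 f(x) = C1 + x^3/3 + x^2 + 3*x/2


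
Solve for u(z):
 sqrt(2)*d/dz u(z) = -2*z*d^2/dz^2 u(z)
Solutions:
 u(z) = C1 + C2*z^(1 - sqrt(2)/2)


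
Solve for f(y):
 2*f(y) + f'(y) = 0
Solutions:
 f(y) = C1*exp(-2*y)


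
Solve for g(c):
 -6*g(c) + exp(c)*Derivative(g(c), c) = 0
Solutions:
 g(c) = C1*exp(-6*exp(-c))


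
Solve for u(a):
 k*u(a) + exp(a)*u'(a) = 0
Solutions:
 u(a) = C1*exp(k*exp(-a))


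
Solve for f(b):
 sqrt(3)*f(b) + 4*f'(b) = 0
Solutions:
 f(b) = C1*exp(-sqrt(3)*b/4)


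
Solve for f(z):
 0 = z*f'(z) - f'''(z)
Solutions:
 f(z) = C1 + Integral(C2*airyai(z) + C3*airybi(z), z)


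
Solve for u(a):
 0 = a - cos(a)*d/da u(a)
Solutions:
 u(a) = C1 + Integral(a/cos(a), a)


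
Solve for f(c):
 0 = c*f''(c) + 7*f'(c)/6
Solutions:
 f(c) = C1 + C2/c^(1/6)


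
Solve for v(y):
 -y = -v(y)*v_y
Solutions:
 v(y) = -sqrt(C1 + y^2)
 v(y) = sqrt(C1 + y^2)


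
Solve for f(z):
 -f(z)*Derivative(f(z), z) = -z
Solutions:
 f(z) = -sqrt(C1 + z^2)
 f(z) = sqrt(C1 + z^2)


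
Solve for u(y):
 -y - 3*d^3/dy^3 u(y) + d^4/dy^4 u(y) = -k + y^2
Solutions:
 u(y) = C1 + C2*y + C3*y^2 + C4*exp(3*y) - y^5/180 - 5*y^4/216 + y^3*(9*k - 5)/162


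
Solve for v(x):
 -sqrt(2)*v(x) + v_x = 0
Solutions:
 v(x) = C1*exp(sqrt(2)*x)


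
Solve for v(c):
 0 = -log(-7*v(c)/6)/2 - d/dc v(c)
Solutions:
 2*Integral(1/(log(-_y) - log(6) + log(7)), (_y, v(c))) = C1 - c


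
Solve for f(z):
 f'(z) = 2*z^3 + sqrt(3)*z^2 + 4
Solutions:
 f(z) = C1 + z^4/2 + sqrt(3)*z^3/3 + 4*z


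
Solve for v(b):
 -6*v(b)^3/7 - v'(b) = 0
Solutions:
 v(b) = -sqrt(14)*sqrt(-1/(C1 - 6*b))/2
 v(b) = sqrt(14)*sqrt(-1/(C1 - 6*b))/2


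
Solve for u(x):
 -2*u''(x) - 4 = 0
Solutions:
 u(x) = C1 + C2*x - x^2


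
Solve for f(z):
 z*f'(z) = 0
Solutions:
 f(z) = C1


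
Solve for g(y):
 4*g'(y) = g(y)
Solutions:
 g(y) = C1*exp(y/4)


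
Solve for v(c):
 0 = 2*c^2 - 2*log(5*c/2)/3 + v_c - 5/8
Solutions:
 v(c) = C1 - 2*c^3/3 + 2*c*log(c)/3 - 2*c*log(2)/3 - c/24 + 2*c*log(5)/3


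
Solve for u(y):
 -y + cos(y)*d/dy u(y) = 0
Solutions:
 u(y) = C1 + Integral(y/cos(y), y)


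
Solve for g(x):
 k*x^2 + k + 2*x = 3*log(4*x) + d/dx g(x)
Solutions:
 g(x) = C1 + k*x^3/3 + k*x + x^2 - 3*x*log(x) - x*log(64) + 3*x


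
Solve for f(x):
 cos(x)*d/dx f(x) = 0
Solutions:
 f(x) = C1


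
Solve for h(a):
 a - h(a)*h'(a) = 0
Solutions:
 h(a) = -sqrt(C1 + a^2)
 h(a) = sqrt(C1 + a^2)


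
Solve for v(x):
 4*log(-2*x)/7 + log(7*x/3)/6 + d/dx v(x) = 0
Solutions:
 v(x) = C1 - 31*x*log(x)/42 + x*(-24*log(2) - 7*log(7) + 7*log(3) + 31 - 24*I*pi)/42


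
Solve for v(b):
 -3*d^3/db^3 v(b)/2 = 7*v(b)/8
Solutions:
 v(b) = C3*exp(b*(-126^(1/3) + 3*14^(1/3)*3^(2/3))/24)*sin(14^(1/3)*3^(1/6)*b/4) + C4*exp(b*(-126^(1/3) + 3*14^(1/3)*3^(2/3))/24)*cos(14^(1/3)*3^(1/6)*b/4) + C5*exp(-b*(126^(1/3) + 3*14^(1/3)*3^(2/3))/24) + (C1*sin(14^(1/3)*3^(1/6)*b/4) + C2*cos(14^(1/3)*3^(1/6)*b/4))*exp(126^(1/3)*b/12)


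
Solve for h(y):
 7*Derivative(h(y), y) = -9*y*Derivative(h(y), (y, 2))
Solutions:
 h(y) = C1 + C2*y^(2/9)


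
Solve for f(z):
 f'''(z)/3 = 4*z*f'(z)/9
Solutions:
 f(z) = C1 + Integral(C2*airyai(6^(2/3)*z/3) + C3*airybi(6^(2/3)*z/3), z)


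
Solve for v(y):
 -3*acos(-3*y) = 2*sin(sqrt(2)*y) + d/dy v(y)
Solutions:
 v(y) = C1 - 3*y*acos(-3*y) - sqrt(1 - 9*y^2) + sqrt(2)*cos(sqrt(2)*y)


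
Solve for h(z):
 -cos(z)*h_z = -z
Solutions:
 h(z) = C1 + Integral(z/cos(z), z)


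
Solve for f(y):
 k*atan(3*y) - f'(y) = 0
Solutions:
 f(y) = C1 + k*(y*atan(3*y) - log(9*y^2 + 1)/6)


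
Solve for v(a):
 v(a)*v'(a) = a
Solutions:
 v(a) = -sqrt(C1 + a^2)
 v(a) = sqrt(C1 + a^2)


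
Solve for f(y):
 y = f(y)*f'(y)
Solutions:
 f(y) = -sqrt(C1 + y^2)
 f(y) = sqrt(C1 + y^2)


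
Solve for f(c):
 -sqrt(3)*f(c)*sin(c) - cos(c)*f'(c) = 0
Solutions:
 f(c) = C1*cos(c)^(sqrt(3))


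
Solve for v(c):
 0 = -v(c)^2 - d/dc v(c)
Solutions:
 v(c) = 1/(C1 + c)


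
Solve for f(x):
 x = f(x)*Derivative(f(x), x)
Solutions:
 f(x) = -sqrt(C1 + x^2)
 f(x) = sqrt(C1 + x^2)


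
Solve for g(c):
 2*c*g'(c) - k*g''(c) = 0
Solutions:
 g(c) = C1 + C2*erf(c*sqrt(-1/k))/sqrt(-1/k)


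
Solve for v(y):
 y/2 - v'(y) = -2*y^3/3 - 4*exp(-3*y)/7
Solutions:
 v(y) = C1 + y^4/6 + y^2/4 - 4*exp(-3*y)/21


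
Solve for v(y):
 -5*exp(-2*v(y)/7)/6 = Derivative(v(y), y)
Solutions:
 v(y) = 7*log(-sqrt(C1 - 5*y)) - 7*log(21)/2
 v(y) = 7*log(C1 - 5*y)/2 - 7*log(21)/2
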